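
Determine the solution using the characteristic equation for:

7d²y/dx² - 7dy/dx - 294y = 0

Characteristic equation: 7r² - 7r - 294 = 0
Divide by 7: r² - r - 42 = 0
Roots: r = 7, -6 (distinct real)
General solution: y = C₁e^(7x) + C₂e^(-6x)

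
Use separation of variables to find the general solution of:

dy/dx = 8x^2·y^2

Separating variables and integrating:
-1/y = 8x^3/3 + C

General solution: y^-1 = (-8/3)x^3 + C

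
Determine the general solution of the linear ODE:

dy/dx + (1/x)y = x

Using integrating factor method:

General solution: y = (1/3)x^2 + C/x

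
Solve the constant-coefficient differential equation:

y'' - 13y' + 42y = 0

Characteristic equation: r² - 13r + 42 = 0
Roots: r = 7, 6 (distinct real)
General solution: y = C₁e^(7x) + C₂e^(6x)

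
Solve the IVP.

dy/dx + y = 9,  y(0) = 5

General solution: y = 9 + Ce^(-x)
Applying y(0) = 5: C = 5 - 9 = -4
Particular solution: y = 9 - 4e^(-x)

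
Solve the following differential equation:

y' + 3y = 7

Using integrating factor method:

General solution: y = 7/3 + Ce^(-3x)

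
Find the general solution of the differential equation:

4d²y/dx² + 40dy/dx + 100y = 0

Characteristic equation: 4r² + 40r + 100 = 0
Divide by 4: r² + 10r + 25 = 0
Factored: (r + 5)² = 0
Repeated root: r = -5
General solution: y = (C₁ + C₂x)e^(-5x)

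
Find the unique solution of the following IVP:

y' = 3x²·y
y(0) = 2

General solution: y = Ce^(x³)
Applying IC y(0) = 2:
Particular solution: y = 2e^(x³)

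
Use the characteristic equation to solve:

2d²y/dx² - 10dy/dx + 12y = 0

Characteristic equation: 2r² - 10r + 12 = 0
Divide by 2: r² - 5r + 6 = 0
Roots: r = 2, 3 (distinct real)
General solution: y = C₁e^(2x) + C₂e^(3x)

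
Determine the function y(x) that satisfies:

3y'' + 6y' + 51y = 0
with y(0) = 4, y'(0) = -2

General solution: y = e^(-x)(C₁cos(4x) + C₂sin(4x))
Complex roots r = -1 ± 4i
Applying ICs: C₁ = 4, C₂ = 1/2
Particular solution: y = e^(-x)(4cos(4x) + (1/2)sin(4x))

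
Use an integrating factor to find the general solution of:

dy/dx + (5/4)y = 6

Using integrating factor method:

General solution: y = 24/5 + Ce^(-5x/4)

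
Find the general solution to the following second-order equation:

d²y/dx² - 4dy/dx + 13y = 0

Characteristic equation: r² - 4r + 13 = 0
Roots: r = 2 ± 3i (complex conjugates)
General solution: y = e^(2x)(C₁cos(3x) + C₂sin(3x))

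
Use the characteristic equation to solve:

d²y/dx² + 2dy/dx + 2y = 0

Characteristic equation: r² + 2r + 2 = 0
Roots: r = -1 ± i (complex conjugates)
General solution: y = e^(-x)(C₁cos(x) + C₂sin(x))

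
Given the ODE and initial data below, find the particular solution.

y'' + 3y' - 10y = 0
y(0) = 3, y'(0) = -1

General solution: y = C₁e^(2x) + C₂e^(-5x)
Applying ICs: C₁ = 2, C₂ = 1
Particular solution: y = 2e^(2x) + e^(-5x)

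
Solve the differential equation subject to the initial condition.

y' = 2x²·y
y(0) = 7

General solution: y = Ce^(2x³/3)
Applying IC y(0) = 7:
Particular solution: y = 7e^(2x³/3)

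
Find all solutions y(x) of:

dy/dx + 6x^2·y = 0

Using integrating factor method:

General solution: y = Ce^(-2x^3)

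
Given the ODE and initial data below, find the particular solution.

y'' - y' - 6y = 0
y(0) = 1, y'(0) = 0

General solution: y = C₁e^(3x) + C₂e^(-2x)
Applying ICs: C₁ = 2/5, C₂ = 3/5
Particular solution: y = (2/5)e^(3x) + (3/5)e^(-2x)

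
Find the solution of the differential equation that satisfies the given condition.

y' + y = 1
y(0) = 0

General solution: y = 1 + Ce^(-x)
Applying y(0) = 0: C = 0 - 1 = -1
Particular solution: y = 1 - e^(-x)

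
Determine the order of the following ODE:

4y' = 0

The order is 1 (highest derivative is of order 1).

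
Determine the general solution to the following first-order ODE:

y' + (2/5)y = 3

Using integrating factor method:

General solution: y = 15/2 + Ce^(-2x/5)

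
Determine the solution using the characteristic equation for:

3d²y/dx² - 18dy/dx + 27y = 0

Characteristic equation: 3r² - 18r + 27 = 0
Divide by 3: r² - 6r + 9 = 0
Factored: (r - 3)² = 0
Repeated root: r = 3
General solution: y = (C₁ + C₂x)e^(3x)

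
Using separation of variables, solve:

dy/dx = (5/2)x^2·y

Separating variables and integrating:
ln|y| = 5x^3/6 + C

General solution: y = Ce^(5x^3/6)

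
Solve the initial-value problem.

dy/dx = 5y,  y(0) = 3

General solution: y = Ce^(5x)
Applying IC y(0) = 3:
Particular solution: y = 3e^(5x)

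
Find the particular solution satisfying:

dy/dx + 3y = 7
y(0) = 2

General solution: y = 7/3 + Ce^(-3x)
Applying y(0) = 2: C = 2 - 7/3 = -1/3
Particular solution: y = 7/3 - (1/3)e^(-3x)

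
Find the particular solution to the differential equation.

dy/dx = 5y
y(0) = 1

General solution: y = Ce^(5x)
Applying IC y(0) = 1:
Particular solution: y = e^(5x)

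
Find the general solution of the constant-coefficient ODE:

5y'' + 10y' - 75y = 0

Characteristic equation: 5r² + 10r - 75 = 0
Divide by 5: r² + 2r - 15 = 0
Roots: r = 3, -5 (distinct real)
General solution: y = C₁e^(3x) + C₂e^(-5x)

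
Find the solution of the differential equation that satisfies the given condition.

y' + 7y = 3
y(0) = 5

General solution: y = 3/7 + Ce^(-7x)
Applying y(0) = 5: C = 5 - 3/7 = 32/7
Particular solution: y = 3/7 + (32/7)e^(-7x)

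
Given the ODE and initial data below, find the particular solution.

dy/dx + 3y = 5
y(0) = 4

General solution: y = 5/3 + Ce^(-3x)
Applying y(0) = 4: C = 4 - 5/3 = 7/3
Particular solution: y = 5/3 + (7/3)e^(-3x)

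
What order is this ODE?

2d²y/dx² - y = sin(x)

The order is 2 (highest derivative is of order 2).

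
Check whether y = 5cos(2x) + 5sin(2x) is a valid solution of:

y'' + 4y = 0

Verification:
y'' = -20cos(2x) - 20sin(2x)
y'' + 4y = 0 ✓

Yes, it is a solution.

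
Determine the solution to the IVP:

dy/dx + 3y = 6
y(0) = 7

General solution: y = 2 + Ce^(-3x)
Applying y(0) = 7: C = 7 - 2 = 5
Particular solution: y = 2 + 5e^(-3x)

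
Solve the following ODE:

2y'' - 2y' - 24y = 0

Characteristic equation: 2r² - 2r - 24 = 0
Divide by 2: r² - r - 12 = 0
Roots: r = 4, -3 (distinct real)
General solution: y = C₁e^(4x) + C₂e^(-3x)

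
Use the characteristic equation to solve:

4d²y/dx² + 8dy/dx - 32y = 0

Characteristic equation: 4r² + 8r - 32 = 0
Divide by 4: r² + 2r - 8 = 0
Roots: r = 2, -4 (distinct real)
General solution: y = C₁e^(2x) + C₂e^(-4x)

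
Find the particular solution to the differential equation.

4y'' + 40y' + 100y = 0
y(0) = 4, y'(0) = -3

General solution: y = (C₁ + C₂x)e^(-5x)
Repeated root r = -5
Applying ICs: C₁ = 4, C₂ = 17
Particular solution: y = (4 + 17x)e^(-5x)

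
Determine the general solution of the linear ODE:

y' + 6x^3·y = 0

Using integrating factor method:

General solution: y = Ce^(-3x^4/2)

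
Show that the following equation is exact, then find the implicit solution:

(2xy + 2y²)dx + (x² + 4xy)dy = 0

Verify exactness: ∂M/∂y = ∂N/∂x ✓
Find F(x,y) such that ∂F/∂x = M, ∂F/∂y = N
Solution: x²y + 2xy² = C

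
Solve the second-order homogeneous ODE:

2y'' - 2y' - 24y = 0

Characteristic equation: 2r² - 2r - 24 = 0
Divide by 2: r² - r - 12 = 0
Roots: r = 4, -3 (distinct real)
General solution: y = C₁e^(4x) + C₂e^(-3x)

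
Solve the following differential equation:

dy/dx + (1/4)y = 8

Using integrating factor method:

General solution: y = 32 + Ce^(-x/4)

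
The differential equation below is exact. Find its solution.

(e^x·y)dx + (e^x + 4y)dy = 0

Verify exactness: ∂M/∂y = ∂N/∂x ✓
Find F(x,y) such that ∂F/∂x = M, ∂F/∂y = N
Solution: e^x·y + 2y² = C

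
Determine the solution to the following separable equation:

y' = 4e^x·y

Separating variables and integrating:
ln|y| = 4e^x + C

General solution: y = Ce^(4e^x)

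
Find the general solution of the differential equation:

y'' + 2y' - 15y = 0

Characteristic equation: r² + 2r - 15 = 0
Roots: r = 3, -5 (distinct real)
General solution: y = C₁e^(3x) + C₂e^(-5x)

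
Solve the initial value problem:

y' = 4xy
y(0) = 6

General solution: y = Ce^(2x²)
Applying IC y(0) = 6:
Particular solution: y = 6e^(2x²)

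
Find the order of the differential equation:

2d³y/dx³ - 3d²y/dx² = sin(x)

The order is 3 (highest derivative is of order 3).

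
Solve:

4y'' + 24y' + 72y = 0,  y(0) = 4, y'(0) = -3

General solution: y = e^(-3x)(C₁cos(3x) + C₂sin(3x))
Complex roots r = -3 ± 3i
Applying ICs: C₁ = 4, C₂ = 3
Particular solution: y = e^(-3x)(4cos(3x) + 3sin(3x))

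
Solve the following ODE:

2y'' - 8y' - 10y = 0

Characteristic equation: 2r² - 8r - 10 = 0
Divide by 2: r² - 4r - 5 = 0
Roots: r = 5, -1 (distinct real)
General solution: y = C₁e^(5x) + C₂e^(-x)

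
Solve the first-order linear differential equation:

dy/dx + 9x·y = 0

Using integrating factor method:

General solution: y = Ce^(-9x^2/2)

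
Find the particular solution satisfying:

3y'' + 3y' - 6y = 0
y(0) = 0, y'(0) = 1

General solution: y = C₁e^x + C₂e^(-2x)
Applying ICs: C₁ = 1/3, C₂ = -1/3
Particular solution: y = (1/3)e^x - (1/3)e^(-2x)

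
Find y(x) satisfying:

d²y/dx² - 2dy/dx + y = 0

Characteristic equation: r² - 2r + 1 = 0
Factored: (r - 1)² = 0
Repeated root: r = 1
General solution: y = (C₁ + C₂x)e^x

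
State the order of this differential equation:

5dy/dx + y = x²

The order is 1 (highest derivative is of order 1).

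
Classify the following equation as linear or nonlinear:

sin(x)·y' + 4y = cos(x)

Linear (y and its derivatives appear to the first power only, no products of y terms)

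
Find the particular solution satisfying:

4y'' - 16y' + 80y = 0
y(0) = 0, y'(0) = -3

General solution: y = e^(2x)(C₁cos(4x) + C₂sin(4x))
Complex roots r = 2 ± 4i
Applying ICs: C₁ = 0, C₂ = -3/4
Particular solution: y = e^(2x)(-(3/4)sin(4x))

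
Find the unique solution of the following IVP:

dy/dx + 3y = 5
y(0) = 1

General solution: y = 5/3 + Ce^(-3x)
Applying y(0) = 1: C = 1 - 5/3 = -2/3
Particular solution: y = 5/3 - (2/3)e^(-3x)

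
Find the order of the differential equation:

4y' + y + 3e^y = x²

The order is 1 (highest derivative is of order 1).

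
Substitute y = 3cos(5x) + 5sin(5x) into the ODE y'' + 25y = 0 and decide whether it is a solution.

Verification:
y'' = -75cos(5x) - 125sin(5x)
y'' + 25y = 0 ✓

Yes, it is a solution.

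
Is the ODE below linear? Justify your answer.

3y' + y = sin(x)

Yes. Linear (y and its derivatives appear to the first power only, no products of y terms)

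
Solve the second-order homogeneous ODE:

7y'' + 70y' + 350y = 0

Characteristic equation: 7r² + 70r + 350 = 0
Divide by 7: r² + 10r + 50 = 0
Roots: r = -5 ± 5i (complex conjugates)
General solution: y = e^(-5x)(C₁cos(5x) + C₂sin(5x))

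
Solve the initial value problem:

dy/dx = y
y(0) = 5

General solution: y = Ce^x
Applying IC y(0) = 5:
Particular solution: y = 5e^x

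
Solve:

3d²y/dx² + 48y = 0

Characteristic equation: 3r² + 48 = 0
Divide by 3: r² + 16 = 0
Roots: r = ±4i (complex conjugates)
General solution: y = C₁cos(4x) + C₂sin(4x)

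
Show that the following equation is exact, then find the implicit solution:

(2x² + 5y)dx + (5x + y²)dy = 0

Verify exactness: ∂M/∂y = ∂N/∂x ✓
Find F(x,y) such that ∂F/∂x = M, ∂F/∂y = N
Solution: 2x³/3 + 5xy + y³/3 = C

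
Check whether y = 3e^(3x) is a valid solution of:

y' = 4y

Verification:
y = 3e^(3x)
y' = 9e^(3x)
But 4y = 12e^(3x)
y' ≠ 4y — the derivative does not match

No, it is not a solution.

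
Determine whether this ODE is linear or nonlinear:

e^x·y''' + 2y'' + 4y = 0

Linear (y and its derivatives appear to the first power only, no products of y terms)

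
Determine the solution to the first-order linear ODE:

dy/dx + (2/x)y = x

Using integrating factor method:

General solution: y = (1/4)x^2 + Cx^(-2)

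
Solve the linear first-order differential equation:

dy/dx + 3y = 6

Using integrating factor method:

General solution: y = 2 + Ce^(-3x)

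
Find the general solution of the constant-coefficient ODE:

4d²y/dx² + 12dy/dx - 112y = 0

Characteristic equation: 4r² + 12r - 112 = 0
Divide by 4: r² + 3r - 28 = 0
Roots: r = 4, -7 (distinct real)
General solution: y = C₁e^(4x) + C₂e^(-7x)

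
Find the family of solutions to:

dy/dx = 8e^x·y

Separating variables and integrating:
ln|y| = 8e^x + C

General solution: y = Ce^(8e^x)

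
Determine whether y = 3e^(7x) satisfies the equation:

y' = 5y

Verification:
y = 3e^(7x)
y' = 21e^(7x)
But 5y = 15e^(7x)
y' ≠ 5y — the derivative does not match

No, it is not a solution.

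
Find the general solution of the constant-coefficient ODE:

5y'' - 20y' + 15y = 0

Characteristic equation: 5r² - 20r + 15 = 0
Divide by 5: r² - 4r + 3 = 0
Roots: r = 1, 3 (distinct real)
General solution: y = C₁e^x + C₂e^(3x)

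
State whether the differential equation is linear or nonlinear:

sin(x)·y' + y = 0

Linear (y and its derivatives appear to the first power only, no products of y terms)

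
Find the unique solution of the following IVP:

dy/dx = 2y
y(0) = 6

General solution: y = Ce^(2x)
Applying IC y(0) = 6:
Particular solution: y = 6e^(2x)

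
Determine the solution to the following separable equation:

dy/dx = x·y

Separating variables and integrating:
ln|y| = x^2/2 + C

General solution: y = Ce^(x^2/2)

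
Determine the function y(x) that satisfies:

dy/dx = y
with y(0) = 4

General solution: y = Ce^x
Applying IC y(0) = 4:
Particular solution: y = 4e^x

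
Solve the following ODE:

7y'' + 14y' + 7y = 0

Characteristic equation: 7r² + 14r + 7 = 0
Divide by 7: r² + 2r + 1 = 0
Factored: (r + 1)² = 0
Repeated root: r = -1
General solution: y = (C₁ + C₂x)e^(-x)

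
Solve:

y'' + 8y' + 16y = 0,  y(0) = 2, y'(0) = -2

General solution: y = (C₁ + C₂x)e^(-4x)
Repeated root r = -4
Applying ICs: C₁ = 2, C₂ = 6
Particular solution: y = (2 + 6x)e^(-4x)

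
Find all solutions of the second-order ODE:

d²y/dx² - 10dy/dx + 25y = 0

Characteristic equation: r² - 10r + 25 = 0
Factored: (r - 5)² = 0
Repeated root: r = 5
General solution: y = (C₁ + C₂x)e^(5x)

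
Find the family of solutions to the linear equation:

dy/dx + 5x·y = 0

Using integrating factor method:

General solution: y = Ce^(-5x^2/2)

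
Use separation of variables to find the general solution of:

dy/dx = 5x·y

Separating variables and integrating:
ln|y| = 5x^2/2 + C

General solution: y = Ce^(5x^2/2)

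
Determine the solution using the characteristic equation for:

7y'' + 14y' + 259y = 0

Characteristic equation: 7r² + 14r + 259 = 0
Divide by 7: r² + 2r + 37 = 0
Roots: r = -1 ± 6i (complex conjugates)
General solution: y = e^(-x)(C₁cos(6x) + C₂sin(6x))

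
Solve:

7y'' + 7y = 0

Characteristic equation: 7r² + 7 = 0
Divide by 7: r² + 1 = 0
Roots: r = ±i (complex conjugates)
General solution: y = C₁cos(x) + C₂sin(x)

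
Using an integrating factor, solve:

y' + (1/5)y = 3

Using integrating factor method:

General solution: y = 15 + Ce^(-x/5)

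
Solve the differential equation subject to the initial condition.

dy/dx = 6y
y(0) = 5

General solution: y = Ce^(6x)
Applying IC y(0) = 5:
Particular solution: y = 5e^(6x)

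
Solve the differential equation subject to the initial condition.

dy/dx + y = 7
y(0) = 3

General solution: y = 7 + Ce^(-x)
Applying y(0) = 3: C = 3 - 7 = -4
Particular solution: y = 7 - 4e^(-x)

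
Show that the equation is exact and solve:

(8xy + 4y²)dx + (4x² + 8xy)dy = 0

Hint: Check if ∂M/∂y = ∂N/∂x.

Verify exactness: ∂M/∂y = ∂N/∂x ✓
Find F(x,y) such that ∂F/∂x = M, ∂F/∂y = N
Solution: 4x²y + 4xy² = C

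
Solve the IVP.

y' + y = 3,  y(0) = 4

General solution: y = 3 + Ce^(-x)
Applying y(0) = 4: C = 4 - 3 = 1
Particular solution: y = 3 + e^(-x)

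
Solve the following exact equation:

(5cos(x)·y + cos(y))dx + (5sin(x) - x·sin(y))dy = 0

Verify exactness: ∂M/∂y = ∂N/∂x ✓
Find F(x,y) such that ∂F/∂x = M, ∂F/∂y = N
Solution: 5sin(x)·y + x·cos(y) = C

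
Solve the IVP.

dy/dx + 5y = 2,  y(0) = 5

General solution: y = 2/5 + Ce^(-5x)
Applying y(0) = 5: C = 5 - 2/5 = 23/5
Particular solution: y = 2/5 + (23/5)e^(-5x)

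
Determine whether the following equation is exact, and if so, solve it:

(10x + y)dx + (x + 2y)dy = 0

Verify exactness: ∂M/∂y = ∂N/∂x ✓
Find F(x,y) such that ∂F/∂x = M, ∂F/∂y = N
Solution: 5x² + xy + y² = C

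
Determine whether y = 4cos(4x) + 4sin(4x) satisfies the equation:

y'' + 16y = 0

Verification:
y'' = -64cos(4x) - 64sin(4x)
y'' + 16y = 0 ✓

Yes, it is a solution.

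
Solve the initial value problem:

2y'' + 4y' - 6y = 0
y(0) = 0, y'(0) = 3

General solution: y = C₁e^x + C₂e^(-3x)
Applying ICs: C₁ = 3/4, C₂ = -3/4
Particular solution: y = (3/4)e^x - (3/4)e^(-3x)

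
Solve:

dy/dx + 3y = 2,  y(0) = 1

General solution: y = 2/3 + Ce^(-3x)
Applying y(0) = 1: C = 1 - 2/3 = 1/3
Particular solution: y = 2/3 + (1/3)e^(-3x)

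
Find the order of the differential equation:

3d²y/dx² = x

The order is 2 (highest derivative is of order 2).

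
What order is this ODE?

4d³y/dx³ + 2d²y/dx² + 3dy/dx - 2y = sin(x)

The order is 3 (highest derivative is of order 3).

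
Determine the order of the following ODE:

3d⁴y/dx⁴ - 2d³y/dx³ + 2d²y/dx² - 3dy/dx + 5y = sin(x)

The order is 4 (highest derivative is of order 4).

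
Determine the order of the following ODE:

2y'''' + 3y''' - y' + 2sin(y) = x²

The order is 4 (highest derivative is of order 4).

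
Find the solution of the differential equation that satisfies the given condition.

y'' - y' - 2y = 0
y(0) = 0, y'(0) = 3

General solution: y = C₁e^(2x) + C₂e^(-x)
Applying ICs: C₁ = 1, C₂ = -1
Particular solution: y = e^(2x) - e^(-x)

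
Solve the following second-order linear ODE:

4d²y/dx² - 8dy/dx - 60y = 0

Characteristic equation: 4r² - 8r - 60 = 0
Divide by 4: r² - 2r - 15 = 0
Roots: r = 5, -3 (distinct real)
General solution: y = C₁e^(5x) + C₂e^(-3x)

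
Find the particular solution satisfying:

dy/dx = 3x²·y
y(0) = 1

General solution: y = Ce^(x³)
Applying IC y(0) = 1:
Particular solution: y = e^(x³)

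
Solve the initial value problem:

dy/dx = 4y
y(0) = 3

General solution: y = Ce^(4x)
Applying IC y(0) = 3:
Particular solution: y = 3e^(4x)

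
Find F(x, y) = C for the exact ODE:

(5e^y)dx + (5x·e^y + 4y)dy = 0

Verify exactness: ∂M/∂y = ∂N/∂x ✓
Find F(x,y) such that ∂F/∂x = M, ∂F/∂y = N
Solution: 5x·e^y + 2y² = C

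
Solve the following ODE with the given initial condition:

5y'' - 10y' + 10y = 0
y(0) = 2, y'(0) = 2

General solution: y = e^x(C₁cos(x) + C₂sin(x))
Complex roots r = 1 ± i
Applying ICs: C₁ = 2, C₂ = 0
Particular solution: y = e^x(2cos(x))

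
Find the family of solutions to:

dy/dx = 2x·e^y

Separating variables and integrating:
-e^(-y) = x² + C

General solution: y = -ln(C - x²)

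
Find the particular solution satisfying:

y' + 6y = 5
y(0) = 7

General solution: y = 5/6 + Ce^(-6x)
Applying y(0) = 7: C = 7 - 5/6 = 37/6
Particular solution: y = 5/6 + (37/6)e^(-6x)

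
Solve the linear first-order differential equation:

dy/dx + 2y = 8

Using integrating factor method:

General solution: y = 4 + Ce^(-2x)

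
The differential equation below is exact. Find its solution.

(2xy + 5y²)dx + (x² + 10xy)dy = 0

Verify exactness: ∂M/∂y = ∂N/∂x ✓
Find F(x,y) such that ∂F/∂x = M, ∂F/∂y = N
Solution: x²y + 5xy² = C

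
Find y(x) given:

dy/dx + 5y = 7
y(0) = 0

General solution: y = 7/5 + Ce^(-5x)
Applying y(0) = 0: C = 0 - 7/5 = -7/5
Particular solution: y = 7/5 - (7/5)e^(-5x)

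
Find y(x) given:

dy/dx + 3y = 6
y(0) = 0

General solution: y = 2 + Ce^(-3x)
Applying y(0) = 0: C = 0 - 2 = -2
Particular solution: y = 2 - 2e^(-3x)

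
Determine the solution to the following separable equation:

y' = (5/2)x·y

Separating variables and integrating:
ln|y| = 5x^2/4 + C

General solution: y = Ce^(5x^2/4)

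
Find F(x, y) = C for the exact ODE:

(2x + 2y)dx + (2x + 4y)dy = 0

Verify exactness: ∂M/∂y = ∂N/∂x ✓
Find F(x,y) such that ∂F/∂x = M, ∂F/∂y = N
Solution: x² + 2xy + 2y² = C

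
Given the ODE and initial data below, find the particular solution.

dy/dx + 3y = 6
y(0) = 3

General solution: y = 2 + Ce^(-3x)
Applying y(0) = 3: C = 3 - 2 = 1
Particular solution: y = 2 + e^(-3x)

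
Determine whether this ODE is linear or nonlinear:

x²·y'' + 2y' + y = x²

Linear (y and its derivatives appear to the first power only, no products of y terms)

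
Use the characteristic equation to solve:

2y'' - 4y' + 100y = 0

Characteristic equation: 2r² - 4r + 100 = 0
Divide by 2: r² - 2r + 50 = 0
Roots: r = 1 ± 7i (complex conjugates)
General solution: y = e^x(C₁cos(7x) + C₂sin(7x))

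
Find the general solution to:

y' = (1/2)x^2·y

Separating variables and integrating:
ln|y| = x^3/6 + C

General solution: y = Ce^(x^3/6)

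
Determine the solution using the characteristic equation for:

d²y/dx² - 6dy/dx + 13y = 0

Characteristic equation: r² - 6r + 13 = 0
Roots: r = 3 ± 2i (complex conjugates)
General solution: y = e^(3x)(C₁cos(2x) + C₂sin(2x))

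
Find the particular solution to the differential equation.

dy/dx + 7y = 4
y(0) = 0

General solution: y = 4/7 + Ce^(-7x)
Applying y(0) = 0: C = 0 - 4/7 = -4/7
Particular solution: y = 4/7 - (4/7)e^(-7x)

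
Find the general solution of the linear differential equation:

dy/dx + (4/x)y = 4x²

Using integrating factor method:

General solution: y = (4/7)x^3 + Cx^(-4)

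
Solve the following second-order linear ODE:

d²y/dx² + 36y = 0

Characteristic equation: r² + 36 = 0
Roots: r = ±6i (complex conjugates)
General solution: y = C₁cos(6x) + C₂sin(6x)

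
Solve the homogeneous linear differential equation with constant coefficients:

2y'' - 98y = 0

Characteristic equation: 2r² - 98 = 0
Divide by 2: r² - 49 = 0
Roots: r = 7, -7 (distinct real)
General solution: y = C₁e^(7x) + C₂e^(-7x)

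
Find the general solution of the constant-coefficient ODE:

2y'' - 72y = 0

Characteristic equation: 2r² - 72 = 0
Divide by 2: r² - 36 = 0
Roots: r = 6, -6 (distinct real)
General solution: y = C₁e^(6x) + C₂e^(-6x)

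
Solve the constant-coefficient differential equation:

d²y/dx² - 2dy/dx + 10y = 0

Characteristic equation: r² - 2r + 10 = 0
Roots: r = 1 ± 3i (complex conjugates)
General solution: y = e^x(C₁cos(3x) + C₂sin(3x))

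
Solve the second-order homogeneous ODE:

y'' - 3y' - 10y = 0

Characteristic equation: r² - 3r - 10 = 0
Roots: r = 5, -2 (distinct real)
General solution: y = C₁e^(5x) + C₂e^(-2x)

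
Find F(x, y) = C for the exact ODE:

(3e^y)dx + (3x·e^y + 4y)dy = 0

Verify exactness: ∂M/∂y = ∂N/∂x ✓
Find F(x,y) such that ∂F/∂x = M, ∂F/∂y = N
Solution: 3x·e^y + 2y² = C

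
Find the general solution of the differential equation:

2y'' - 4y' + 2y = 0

Characteristic equation: 2r² - 4r + 2 = 0
Divide by 2: r² - 2r + 1 = 0
Factored: (r - 1)² = 0
Repeated root: r = 1
General solution: y = (C₁ + C₂x)e^x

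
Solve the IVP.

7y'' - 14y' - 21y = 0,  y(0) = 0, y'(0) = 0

General solution: y = C₁e^(3x) + C₂e^(-x)
Applying ICs: C₁ = 0, C₂ = 0
Particular solution: y = 0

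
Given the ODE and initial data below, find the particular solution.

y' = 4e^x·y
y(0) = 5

General solution: y = Ce^(4e^x)
Applying IC y(0) = 5:
Particular solution: y = 5e^(4(e^x - 1))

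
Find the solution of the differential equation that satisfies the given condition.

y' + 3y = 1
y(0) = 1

General solution: y = 1/3 + Ce^(-3x)
Applying y(0) = 1: C = 1 - 1/3 = 2/3
Particular solution: y = 1/3 + (2/3)e^(-3x)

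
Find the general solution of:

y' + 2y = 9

Using integrating factor method:

General solution: y = 9/2 + Ce^(-2x)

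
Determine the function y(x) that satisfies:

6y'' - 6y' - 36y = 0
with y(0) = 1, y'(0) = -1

General solution: y = C₁e^(3x) + C₂e^(-2x)
Applying ICs: C₁ = 1/5, C₂ = 4/5
Particular solution: y = (1/5)e^(3x) + (4/5)e^(-2x)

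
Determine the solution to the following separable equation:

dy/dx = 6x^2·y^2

Separating variables and integrating:
-1/y = 2x^3 + C

General solution: y^-1 = -2x^3 + C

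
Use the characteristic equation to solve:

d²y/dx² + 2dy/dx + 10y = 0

Characteristic equation: r² + 2r + 10 = 0
Roots: r = -1 ± 3i (complex conjugates)
General solution: y = e^(-x)(C₁cos(3x) + C₂sin(3x))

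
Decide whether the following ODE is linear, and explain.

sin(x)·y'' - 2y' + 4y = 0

Linear (y and its derivatives appear to the first power only, no products of y terms)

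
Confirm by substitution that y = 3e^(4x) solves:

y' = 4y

Verification:
y = 3e^(4x)
y' = 12e^(4x)
4y = 12e^(4x)
y' = 4y ✓

Yes, it is a solution.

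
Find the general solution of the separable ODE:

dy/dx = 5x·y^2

Separating variables and integrating:
-1/y = 5x^2/2 + C

General solution: y^-1 = (-5/2)x^2 + C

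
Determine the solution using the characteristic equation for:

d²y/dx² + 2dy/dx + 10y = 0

Characteristic equation: r² + 2r + 10 = 0
Roots: r = -1 ± 3i (complex conjugates)
General solution: y = e^(-x)(C₁cos(3x) + C₂sin(3x))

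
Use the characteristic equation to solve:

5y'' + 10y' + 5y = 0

Characteristic equation: 5r² + 10r + 5 = 0
Divide by 5: r² + 2r + 1 = 0
Factored: (r + 1)² = 0
Repeated root: r = -1
General solution: y = (C₁ + C₂x)e^(-x)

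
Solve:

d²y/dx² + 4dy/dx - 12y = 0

Characteristic equation: r² + 4r - 12 = 0
Roots: r = 2, -6 (distinct real)
General solution: y = C₁e^(2x) + C₂e^(-6x)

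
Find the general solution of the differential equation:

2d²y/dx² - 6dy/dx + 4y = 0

Characteristic equation: 2r² - 6r + 4 = 0
Divide by 2: r² - 3r + 2 = 0
Roots: r = 1, 2 (distinct real)
General solution: y = C₁e^x + C₂e^(2x)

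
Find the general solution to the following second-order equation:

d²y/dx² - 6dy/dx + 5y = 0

Characteristic equation: r² - 6r + 5 = 0
Roots: r = 5, 1 (distinct real)
General solution: y = C₁e^(5x) + C₂e^x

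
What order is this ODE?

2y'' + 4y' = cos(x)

The order is 2 (highest derivative is of order 2).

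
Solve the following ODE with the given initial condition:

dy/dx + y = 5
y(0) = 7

General solution: y = 5 + Ce^(-x)
Applying y(0) = 7: C = 7 - 5 = 2
Particular solution: y = 5 + 2e^(-x)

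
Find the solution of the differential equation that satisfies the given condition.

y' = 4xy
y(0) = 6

General solution: y = Ce^(2x²)
Applying IC y(0) = 6:
Particular solution: y = 6e^(2x²)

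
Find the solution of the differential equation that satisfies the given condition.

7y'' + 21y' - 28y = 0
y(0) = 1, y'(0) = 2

General solution: y = C₁e^x + C₂e^(-4x)
Applying ICs: C₁ = 6/5, C₂ = -1/5
Particular solution: y = (6/5)e^x - (1/5)e^(-4x)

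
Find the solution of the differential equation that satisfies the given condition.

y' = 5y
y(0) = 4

General solution: y = Ce^(5x)
Applying IC y(0) = 4:
Particular solution: y = 4e^(5x)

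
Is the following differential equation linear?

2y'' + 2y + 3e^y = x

No. Nonlinear (e^y is nonlinear in y)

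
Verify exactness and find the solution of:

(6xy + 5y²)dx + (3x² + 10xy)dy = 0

Verify exactness: ∂M/∂y = ∂N/∂x ✓
Find F(x,y) such that ∂F/∂x = M, ∂F/∂y = N
Solution: 3x²y + 5xy² = C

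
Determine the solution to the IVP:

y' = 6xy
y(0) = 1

General solution: y = Ce^(3x²)
Applying IC y(0) = 1:
Particular solution: y = e^(3x²)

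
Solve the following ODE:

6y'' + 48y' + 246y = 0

Characteristic equation: 6r² + 48r + 246 = 0
Divide by 6: r² + 8r + 41 = 0
Roots: r = -4 ± 5i (complex conjugates)
General solution: y = e^(-4x)(C₁cos(5x) + C₂sin(5x))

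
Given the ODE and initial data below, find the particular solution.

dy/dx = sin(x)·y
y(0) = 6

General solution: y = Ce^(-cos(x))
Applying IC y(0) = 6:
Particular solution: y = 6e^(1-cos(x))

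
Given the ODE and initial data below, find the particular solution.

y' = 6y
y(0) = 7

General solution: y = Ce^(6x)
Applying IC y(0) = 7:
Particular solution: y = 7e^(6x)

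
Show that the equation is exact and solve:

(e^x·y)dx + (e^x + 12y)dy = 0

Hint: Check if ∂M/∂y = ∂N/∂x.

Verify exactness: ∂M/∂y = ∂N/∂x ✓
Find F(x,y) such that ∂F/∂x = M, ∂F/∂y = N
Solution: e^x·y + 6y² = C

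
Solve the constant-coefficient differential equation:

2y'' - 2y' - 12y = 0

Characteristic equation: 2r² - 2r - 12 = 0
Divide by 2: r² - r - 6 = 0
Roots: r = 3, -2 (distinct real)
General solution: y = C₁e^(3x) + C₂e^(-2x)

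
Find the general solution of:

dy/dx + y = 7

Using integrating factor method:

General solution: y = 7 + Ce^(-x)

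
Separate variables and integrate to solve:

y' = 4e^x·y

Separating variables and integrating:
ln|y| = 4e^x + C

General solution: y = Ce^(4e^x)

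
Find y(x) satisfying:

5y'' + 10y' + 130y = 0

Characteristic equation: 5r² + 10r + 130 = 0
Divide by 5: r² + 2r + 26 = 0
Roots: r = -1 ± 5i (complex conjugates)
General solution: y = e^(-x)(C₁cos(5x) + C₂sin(5x))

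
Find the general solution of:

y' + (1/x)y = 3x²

Using integrating factor method:

General solution: y = (3/4)x^3 + C/x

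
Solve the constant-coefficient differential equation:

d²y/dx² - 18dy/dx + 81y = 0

Characteristic equation: r² - 18r + 81 = 0
Factored: (r - 9)² = 0
Repeated root: r = 9
General solution: y = (C₁ + C₂x)e^(9x)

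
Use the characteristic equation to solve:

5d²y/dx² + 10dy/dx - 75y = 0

Characteristic equation: 5r² + 10r - 75 = 0
Divide by 5: r² + 2r - 15 = 0
Roots: r = 3, -5 (distinct real)
General solution: y = C₁e^(3x) + C₂e^(-5x)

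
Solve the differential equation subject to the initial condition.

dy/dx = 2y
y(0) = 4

General solution: y = Ce^(2x)
Applying IC y(0) = 4:
Particular solution: y = 4e^(2x)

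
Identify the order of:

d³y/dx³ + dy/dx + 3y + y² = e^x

The order is 3 (highest derivative is of order 3).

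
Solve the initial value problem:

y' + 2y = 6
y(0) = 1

General solution: y = 3 + Ce^(-2x)
Applying y(0) = 1: C = 1 - 3 = -2
Particular solution: y = 3 - 2e^(-2x)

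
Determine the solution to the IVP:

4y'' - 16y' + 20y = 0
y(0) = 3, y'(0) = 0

General solution: y = e^(2x)(C₁cos(x) + C₂sin(x))
Complex roots r = 2 ± i
Applying ICs: C₁ = 3, C₂ = -6
Particular solution: y = e^(2x)(3cos(x) - 6sin(x))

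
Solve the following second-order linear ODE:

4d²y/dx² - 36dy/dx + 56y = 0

Characteristic equation: 4r² - 36r + 56 = 0
Divide by 4: r² - 9r + 14 = 0
Roots: r = 7, 2 (distinct real)
General solution: y = C₁e^(7x) + C₂e^(2x)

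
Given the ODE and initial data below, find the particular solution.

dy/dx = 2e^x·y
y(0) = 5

General solution: y = Ce^(2e^x)
Applying IC y(0) = 5:
Particular solution: y = 5e^(2(e^x - 1))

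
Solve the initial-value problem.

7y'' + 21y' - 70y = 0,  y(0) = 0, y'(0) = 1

General solution: y = C₁e^(2x) + C₂e^(-5x)
Applying ICs: C₁ = 1/7, C₂ = -1/7
Particular solution: y = (1/7)e^(2x) - (1/7)e^(-5x)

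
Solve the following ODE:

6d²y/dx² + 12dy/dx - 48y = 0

Characteristic equation: 6r² + 12r - 48 = 0
Divide by 6: r² + 2r - 8 = 0
Roots: r = 2, -4 (distinct real)
General solution: y = C₁e^(2x) + C₂e^(-4x)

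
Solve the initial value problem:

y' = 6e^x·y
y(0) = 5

General solution: y = Ce^(6e^x)
Applying IC y(0) = 5:
Particular solution: y = 5e^(6(e^x - 1))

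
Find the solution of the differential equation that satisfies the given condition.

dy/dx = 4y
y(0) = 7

General solution: y = Ce^(4x)
Applying IC y(0) = 7:
Particular solution: y = 7e^(4x)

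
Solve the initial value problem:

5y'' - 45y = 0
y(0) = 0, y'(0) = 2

General solution: y = C₁e^(3x) + C₂e^(-3x)
Applying ICs: C₁ = 1/3, C₂ = -1/3
Particular solution: y = (1/3)e^(3x) - (1/3)e^(-3x)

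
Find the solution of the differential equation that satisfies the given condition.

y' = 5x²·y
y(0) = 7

General solution: y = Ce^(5x³/3)
Applying IC y(0) = 7:
Particular solution: y = 7e^(5x³/3)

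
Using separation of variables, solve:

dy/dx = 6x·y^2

Separating variables and integrating:
-1/y = 3x^2 + C

General solution: y^-1 = -3x^2 + C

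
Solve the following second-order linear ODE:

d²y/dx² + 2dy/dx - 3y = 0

Characteristic equation: r² + 2r - 3 = 0
Roots: r = 1, -3 (distinct real)
General solution: y = C₁e^x + C₂e^(-3x)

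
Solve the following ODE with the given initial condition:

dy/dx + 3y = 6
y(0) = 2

General solution: y = 2 + Ce^(-3x)
Applying y(0) = 2: C = 2 - 2 = 0
Particular solution: y = 2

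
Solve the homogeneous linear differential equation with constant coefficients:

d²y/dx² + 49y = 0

Characteristic equation: r² + 49 = 0
Roots: r = ±7i (complex conjugates)
General solution: y = C₁cos(7x) + C₂sin(7x)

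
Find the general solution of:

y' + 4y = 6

Using integrating factor method:

General solution: y = 3/2 + Ce^(-4x)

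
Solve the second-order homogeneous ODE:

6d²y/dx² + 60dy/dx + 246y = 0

Characteristic equation: 6r² + 60r + 246 = 0
Divide by 6: r² + 10r + 41 = 0
Roots: r = -5 ± 4i (complex conjugates)
General solution: y = e^(-5x)(C₁cos(4x) + C₂sin(4x))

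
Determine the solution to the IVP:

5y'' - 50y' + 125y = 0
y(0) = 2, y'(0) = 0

General solution: y = (C₁ + C₂x)e^(5x)
Repeated root r = 5
Applying ICs: C₁ = 2, C₂ = -10
Particular solution: y = (2 - 10x)e^(5x)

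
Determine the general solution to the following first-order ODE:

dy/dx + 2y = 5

Using integrating factor method:

General solution: y = 5/2 + Ce^(-2x)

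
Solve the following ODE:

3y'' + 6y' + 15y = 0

Characteristic equation: 3r² + 6r + 15 = 0
Divide by 3: r² + 2r + 5 = 0
Roots: r = -1 ± 2i (complex conjugates)
General solution: y = e^(-x)(C₁cos(2x) + C₂sin(2x))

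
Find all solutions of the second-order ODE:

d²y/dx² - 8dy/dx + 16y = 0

Characteristic equation: r² - 8r + 16 = 0
Factored: (r - 4)² = 0
Repeated root: r = 4
General solution: y = (C₁ + C₂x)e^(4x)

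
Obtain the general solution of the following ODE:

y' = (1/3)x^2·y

Separating variables and integrating:
ln|y| = x^3/9 + C

General solution: y = Ce^(x^3/9)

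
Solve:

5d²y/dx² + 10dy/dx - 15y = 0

Characteristic equation: 5r² + 10r - 15 = 0
Divide by 5: r² + 2r - 3 = 0
Roots: r = 1, -3 (distinct real)
General solution: y = C₁e^x + C₂e^(-3x)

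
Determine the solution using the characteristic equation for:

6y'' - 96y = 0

Characteristic equation: 6r² - 96 = 0
Divide by 6: r² - 16 = 0
Roots: r = 4, -4 (distinct real)
General solution: y = C₁e^(4x) + C₂e^(-4x)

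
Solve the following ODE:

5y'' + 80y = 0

Characteristic equation: 5r² + 80 = 0
Divide by 5: r² + 16 = 0
Roots: r = ±4i (complex conjugates)
General solution: y = C₁cos(4x) + C₂sin(4x)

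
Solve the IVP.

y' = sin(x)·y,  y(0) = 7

General solution: y = Ce^(-cos(x))
Applying IC y(0) = 7:
Particular solution: y = 7e^(1-cos(x))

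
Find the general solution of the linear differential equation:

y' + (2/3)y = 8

Using integrating factor method:

General solution: y = 12 + Ce^(-2x/3)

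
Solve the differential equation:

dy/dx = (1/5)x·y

Separating variables and integrating:
ln|y| = x^2/10 + C

General solution: y = Ce^(x^2/10)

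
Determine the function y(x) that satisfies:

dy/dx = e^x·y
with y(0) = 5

General solution: y = Ce^(e^x)
Applying IC y(0) = 5:
Particular solution: y = 5e^(e^x - 1)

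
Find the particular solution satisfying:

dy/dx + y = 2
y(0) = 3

General solution: y = 2 + Ce^(-x)
Applying y(0) = 3: C = 3 - 2 = 1
Particular solution: y = 2 + e^(-x)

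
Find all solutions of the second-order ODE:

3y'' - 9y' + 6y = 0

Characteristic equation: 3r² - 9r + 6 = 0
Divide by 3: r² - 3r + 2 = 0
Roots: r = 1, 2 (distinct real)
General solution: y = C₁e^x + C₂e^(2x)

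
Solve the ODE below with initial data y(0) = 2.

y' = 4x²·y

General solution: y = Ce^(4x³/3)
Applying IC y(0) = 2:
Particular solution: y = 2e^(4x³/3)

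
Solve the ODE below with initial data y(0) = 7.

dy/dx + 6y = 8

General solution: y = 4/3 + Ce^(-6x)
Applying y(0) = 7: C = 7 - 4/3 = 17/3
Particular solution: y = 4/3 + (17/3)e^(-6x)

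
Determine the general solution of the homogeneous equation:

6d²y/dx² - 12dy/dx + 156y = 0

Characteristic equation: 6r² - 12r + 156 = 0
Divide by 6: r² - 2r + 26 = 0
Roots: r = 1 ± 5i (complex conjugates)
General solution: y = e^x(C₁cos(5x) + C₂sin(5x))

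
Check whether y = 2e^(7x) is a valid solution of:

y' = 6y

Verification:
y = 2e^(7x)
y' = 14e^(7x)
But 6y = 12e^(7x)
y' ≠ 6y — the derivative does not match

No, it is not a solution.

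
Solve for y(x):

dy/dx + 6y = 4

Using integrating factor method:

General solution: y = 2/3 + Ce^(-6x)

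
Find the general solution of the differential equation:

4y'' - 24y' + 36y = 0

Characteristic equation: 4r² - 24r + 36 = 0
Divide by 4: r² - 6r + 9 = 0
Factored: (r - 3)² = 0
Repeated root: r = 3
General solution: y = (C₁ + C₂x)e^(3x)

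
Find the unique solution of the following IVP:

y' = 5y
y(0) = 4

General solution: y = Ce^(5x)
Applying IC y(0) = 4:
Particular solution: y = 4e^(5x)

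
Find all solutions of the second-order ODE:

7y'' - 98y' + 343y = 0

Characteristic equation: 7r² - 98r + 343 = 0
Divide by 7: r² - 14r + 49 = 0
Factored: (r - 7)² = 0
Repeated root: r = 7
General solution: y = (C₁ + C₂x)e^(7x)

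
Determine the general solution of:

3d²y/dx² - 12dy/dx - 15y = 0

Characteristic equation: 3r² - 12r - 15 = 0
Divide by 3: r² - 4r - 5 = 0
Roots: r = 5, -1 (distinct real)
General solution: y = C₁e^(5x) + C₂e^(-x)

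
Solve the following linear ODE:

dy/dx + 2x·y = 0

Using integrating factor method:

General solution: y = Ce^(-x^2)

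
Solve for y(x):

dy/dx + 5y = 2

Using integrating factor method:

General solution: y = 2/5 + Ce^(-5x)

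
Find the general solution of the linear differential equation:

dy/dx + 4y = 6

Using integrating factor method:

General solution: y = 3/2 + Ce^(-4x)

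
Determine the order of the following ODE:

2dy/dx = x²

The order is 1 (highest derivative is of order 1).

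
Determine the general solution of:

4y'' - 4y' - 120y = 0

Characteristic equation: 4r² - 4r - 120 = 0
Divide by 4: r² - r - 30 = 0
Roots: r = 6, -5 (distinct real)
General solution: y = C₁e^(6x) + C₂e^(-5x)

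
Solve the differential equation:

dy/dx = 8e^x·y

Separating variables and integrating:
ln|y| = 8e^x + C

General solution: y = Ce^(8e^x)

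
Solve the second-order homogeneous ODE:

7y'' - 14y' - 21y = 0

Characteristic equation: 7r² - 14r - 21 = 0
Divide by 7: r² - 2r - 3 = 0
Roots: r = 3, -1 (distinct real)
General solution: y = C₁e^(3x) + C₂e^(-x)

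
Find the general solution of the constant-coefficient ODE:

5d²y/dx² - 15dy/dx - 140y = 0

Characteristic equation: 5r² - 15r - 140 = 0
Divide by 5: r² - 3r - 28 = 0
Roots: r = 7, -4 (distinct real)
General solution: y = C₁e^(7x) + C₂e^(-4x)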